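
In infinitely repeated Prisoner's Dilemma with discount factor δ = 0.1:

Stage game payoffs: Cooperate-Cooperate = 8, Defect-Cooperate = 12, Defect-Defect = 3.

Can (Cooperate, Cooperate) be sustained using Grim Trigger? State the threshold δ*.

δ* = 0.4444; since δ = 0.1 < 0.4444, cooperation cannot be sustained

Work:
For Grim Trigger:
Cooperate forever: 8/(1-δ)
Defect then punished: 12 + 3·δ/(1-δ)
Need: 8/(1-δ) ≥ 12 + 3·δ/(1-δ)
Solving: δ ≥ (T-R)/(T-P) = (12-8)/(12-3) = 0.4444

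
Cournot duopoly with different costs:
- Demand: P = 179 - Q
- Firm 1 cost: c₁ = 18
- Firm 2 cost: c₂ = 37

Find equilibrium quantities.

q₁* = 60.0, q₂* = 41.0

Work:
Reaction: q₁ = (179 - 18 - q₂)/2
Reaction: q₂ = (179 - 37 - q₁)/2
Solve simultaneously:
q₁* = (179 - 2×18 + 37)/3 = 60.0
q₂* = (179 - 2×37 + 18)/3 = 41.0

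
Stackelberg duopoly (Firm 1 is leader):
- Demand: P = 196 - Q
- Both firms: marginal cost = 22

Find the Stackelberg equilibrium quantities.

q₁* (leader) = 87.0, q₂* (follower) = 43.5

Work:
Follower's reaction: q₂ = (a - c - q₁)/2
Leader substitutes: π₁ = q₁·(a - q₁ - (a-c-q₁)/2 - c)
FOC: q₁* = (196 - 22)/2 = 87.00
Then: q₂* = (196 - 22 - 87.0)/2 = 43.50
Leader has first-mover advantage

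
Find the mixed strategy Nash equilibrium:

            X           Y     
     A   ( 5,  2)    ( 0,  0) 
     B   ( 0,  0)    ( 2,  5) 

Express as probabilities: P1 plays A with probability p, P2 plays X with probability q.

p = 0.7143, q = 0.2857

Work:
Find probabilities that make opponent indifferent:
P2 chooses q to make P1 indifferent between A and B
P1 chooses p to make P2 indifferent between X and Y
Mixed NE: P1 plays (A: 0.7143, B: 0.2857), P2 plays (X: 0.2857, Y: 0.7143)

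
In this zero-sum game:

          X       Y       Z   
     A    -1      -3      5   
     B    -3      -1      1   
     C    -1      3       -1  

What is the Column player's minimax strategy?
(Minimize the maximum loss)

Column should play X, value = -1

Work:
Column player minimizes Row's maximum payoff:
Column X: max payoff to Row = -1
Column Y: max payoff to Row = 3
Column Z: max payoff to Row = 5
Minimum is -1, achieved by column X.
Minimax strategy: X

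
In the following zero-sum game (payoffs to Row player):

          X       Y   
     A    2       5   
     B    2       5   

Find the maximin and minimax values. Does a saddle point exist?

Maximin = 2, Minimax = 2, Saddle: True

Work:
Row minimums: [2, 2] → maximin = 2
Column maximums: [2, 5] → minimax = 2
Saddle point exists! Game value = 2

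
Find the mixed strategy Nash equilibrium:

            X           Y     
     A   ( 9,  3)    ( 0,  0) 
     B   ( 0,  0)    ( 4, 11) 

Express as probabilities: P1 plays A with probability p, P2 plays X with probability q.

p = 0.7857, q = 0.3077

Work:
Find probabilities that make opponent indifferent:
P2 chooses q to make P1 indifferent between A and B
P1 chooses p to make P2 indifferent between X and Y
Mixed NE: P1 plays (A: 0.7857, B: 0.2143), P2 plays (X: 0.3077, Y: 0.6923)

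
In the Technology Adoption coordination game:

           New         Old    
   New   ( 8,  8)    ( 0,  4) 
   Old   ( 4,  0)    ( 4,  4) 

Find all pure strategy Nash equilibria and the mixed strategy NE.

Pure NE: (New, New) and (Old, Old); Mixed NE: p = 0.5, q = 0.5

Work:
Check pure NE:
(New, New): (8, 8) - no unilateral deviation beneficial
(Old, Old): (4, 4) - no unilateral deviation beneficial
Mixed NE: P1 plays New with p = 0.5, P2 plays New with q = 0.5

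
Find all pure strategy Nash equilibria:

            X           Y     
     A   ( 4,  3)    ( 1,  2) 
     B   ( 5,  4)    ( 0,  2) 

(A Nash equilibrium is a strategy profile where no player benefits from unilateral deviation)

Nash equilibrium: (B, X)

Work:
Best responses:
  P1 vs X: payoffs [4, 5] → best response B (payoff 5)
  P1 vs Y: payoffs [1, 0] → best response A (payoff 1)
  P2 vs A: payoffs [3, 2] → best response X (payoff 3)
  P2 vs B: payoffs [4, 2] → best response X (payoff 4)
Mutual best responses: (B,X) → Nash equilibria.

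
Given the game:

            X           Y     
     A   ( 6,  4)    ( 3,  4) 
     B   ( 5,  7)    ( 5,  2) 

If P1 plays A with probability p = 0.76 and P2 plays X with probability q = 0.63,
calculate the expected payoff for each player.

E[P1] = 4.9164, E[P2] = 4.276

Work:
E[P1] = p·q·π₁(A,X) + p·(1-q)·π₁(A,Y) + (1-p)·q·π₁(B,X) + (1-p)·(1-q)·π₁(B,Y)
= 0.76·0.63·6 + 0.76·0.37·3 + 0.24·0.63·5 + 0.24·0.37·5
= 4.9164

E[P2] = 4.276 (similar calculation)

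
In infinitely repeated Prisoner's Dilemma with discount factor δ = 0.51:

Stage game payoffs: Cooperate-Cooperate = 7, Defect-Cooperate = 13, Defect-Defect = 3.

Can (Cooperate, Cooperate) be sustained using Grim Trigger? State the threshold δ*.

δ* = 0.6; since δ = 0.51 < 0.6, cooperation cannot be sustained

Work:
For Grim Trigger:
Cooperate forever: 7/(1-δ)
Defect then punished: 13 + 3·δ/(1-δ)
Need: 7/(1-δ) ≥ 13 + 3·δ/(1-δ)
Solving: δ ≥ (T-R)/(T-P) = (13-7)/(13-3) = 0.6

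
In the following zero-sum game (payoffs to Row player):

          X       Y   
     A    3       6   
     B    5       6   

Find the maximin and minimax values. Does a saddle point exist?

Maximin = 5, Minimax = 5, Saddle: True

Work:
Row minimums: [3, 5] → maximin = 5
Column maximums: [5, 6] → minimax = 5
Saddle point exists! Game value = 5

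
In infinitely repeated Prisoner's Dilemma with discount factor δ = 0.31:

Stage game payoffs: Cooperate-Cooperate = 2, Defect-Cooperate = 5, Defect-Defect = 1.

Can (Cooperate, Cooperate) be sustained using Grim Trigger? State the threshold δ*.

δ* = 0.75; since δ = 0.31 < 0.75, cooperation cannot be sustained

Work:
For Grim Trigger:
Cooperate forever: 2/(1-δ)
Defect then punished: 5 + 1·δ/(1-δ)
Need: 2/(1-δ) ≥ 5 + 1·δ/(1-δ)
Solving: δ ≥ (T-R)/(T-P) = (5-2)/(5-1) = 0.75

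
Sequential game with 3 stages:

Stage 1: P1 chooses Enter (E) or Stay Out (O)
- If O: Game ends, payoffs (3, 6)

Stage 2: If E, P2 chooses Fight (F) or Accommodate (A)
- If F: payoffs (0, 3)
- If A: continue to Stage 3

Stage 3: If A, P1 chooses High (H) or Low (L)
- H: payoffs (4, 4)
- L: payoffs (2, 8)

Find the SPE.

SPE: (E, A, H); Outcome (4, 4)

Work:
Stage 3: P1 chooses H (4 vs 2)
Stage 2: P2: F->3, A->4 (anticipating H). Choose A
Stage 1: P1: O->3, E->4 (anticipating A, H). Choose E
SPE path: E -> A -> H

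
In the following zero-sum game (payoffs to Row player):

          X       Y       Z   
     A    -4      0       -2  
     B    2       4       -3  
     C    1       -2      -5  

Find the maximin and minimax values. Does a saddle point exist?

Maximin = -3, Minimax = -2, Saddle: False

Work:
Row minimums: [-4, -3, -5] → maximin = -3
Column maximums: [2, 4, -2] → minimax = -2
No saddle point (maximin ≠ minimax). Mixed strategy needed.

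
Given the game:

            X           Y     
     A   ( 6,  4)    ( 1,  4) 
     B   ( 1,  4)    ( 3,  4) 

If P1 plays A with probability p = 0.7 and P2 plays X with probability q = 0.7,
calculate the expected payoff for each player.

E[P1] = 3.63, E[P2] = 4.0

Work:
E[P1] = p·q·π₁(A,X) + p·(1-q)·π₁(A,Y) + (1-p)·q·π₁(B,X) + (1-p)·(1-q)·π₁(B,Y)
= 0.7·0.7·6 + 0.7·0.3·1 + 0.3·0.7·1 + 0.3·0.3·3
= 3.63

E[P2] = 4.0 (similar calculation)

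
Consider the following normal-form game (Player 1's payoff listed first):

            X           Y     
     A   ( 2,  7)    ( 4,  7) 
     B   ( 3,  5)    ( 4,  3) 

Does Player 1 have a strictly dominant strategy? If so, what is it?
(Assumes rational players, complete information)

No strictly dominant strategy exists for Player 1

Work:
A strategy strictly dominates another if it gives a strictly higher payoff against every opponent action. Compare each pair of P1's strategies column-by-column:
  A vs B: [2 vs 3, 4 vs 4] → A does not strictly dominate B (column X: 2 ≤ 3)
  B vs A: [3 vs 2, 4 vs 4] → B does not strictly dominate A (column Y: 4 ≤ 4)
No single strategy strictly dominates all others → no strictly dominant strategy.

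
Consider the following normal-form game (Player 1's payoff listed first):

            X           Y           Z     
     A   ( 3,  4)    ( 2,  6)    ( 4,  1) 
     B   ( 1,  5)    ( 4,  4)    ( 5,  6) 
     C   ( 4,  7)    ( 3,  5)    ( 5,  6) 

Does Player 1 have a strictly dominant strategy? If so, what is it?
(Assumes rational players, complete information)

No strictly dominant strategy exists for Player 1

Work:
A strategy strictly dominates another if it gives a strictly higher payoff against every opponent action. Compare each pair of P1's strategies column-by-column:
  A vs B: [3 vs 1, 2 vs 4, 4 vs 5] → A does not strictly dominate B (column Y: 2 ≤ 4)
  A vs C: [3 vs 4, 2 vs 3, 4 vs 5] → A does not strictly dominate C (column X: 3 ≤ 4)
  B vs A: [1 vs 3, 4 vs 2, 5 vs 4] → B does not strictly dominate A (column X: 1 ≤ 3)
  B vs C: [1 vs 4, 4 vs 3, 5 vs 5] → B does not strictly dominate C (column X: 1 ≤ 4)
  C vs A: [4 vs 3, 3 vs 2, 5 vs 4] → C strictly dominates A
  C vs B: [4 vs 1, 3 vs 4, 5 vs 5] → C does not strictly dominate B (column Y: 3 ≤ 4)
No single strategy strictly dominates all others → no strictly dominant strategy.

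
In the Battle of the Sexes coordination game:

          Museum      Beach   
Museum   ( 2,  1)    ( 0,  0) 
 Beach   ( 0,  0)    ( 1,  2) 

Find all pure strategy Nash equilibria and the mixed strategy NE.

Pure NE: (Museum, Museum) and (Beach, Beach); Mixed NE: p = 0.6667, q = 0.3333

Work:
Check pure NE:
(Museum, Museum): (2, 1) - no unilateral deviation beneficial
(Beach, Beach): (1, 2) - no unilateral deviation beneficial
Mixed NE: P1 plays Museum with p = 0.6667, P2 plays Museum with q = 0.3333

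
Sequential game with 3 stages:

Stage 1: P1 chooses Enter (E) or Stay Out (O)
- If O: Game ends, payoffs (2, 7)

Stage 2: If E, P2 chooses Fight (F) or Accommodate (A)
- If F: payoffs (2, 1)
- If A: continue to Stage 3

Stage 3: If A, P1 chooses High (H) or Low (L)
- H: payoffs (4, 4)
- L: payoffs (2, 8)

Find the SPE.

SPE: (E, A, H); Outcome (4, 4)

Work:
Stage 3: P1 chooses H (4 vs 2)
Stage 2: P2: F->1, A->4 (anticipating H). Choose A
Stage 1: P1: O->2, E->4 (anticipating A, H). Choose E
SPE path: E -> A -> H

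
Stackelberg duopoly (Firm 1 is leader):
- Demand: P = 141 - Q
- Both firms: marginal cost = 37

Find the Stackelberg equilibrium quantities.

q₁* (leader) = 52.0, q₂* (follower) = 26.0

Work:
Follower's reaction: q₂ = (a - c - q₁)/2
Leader substitutes: π₁ = q₁·(a - q₁ - (a-c-q₁)/2 - c)
FOC: q₁* = (141 - 37)/2 = 52.00
Then: q₂* = (141 - 37 - 52.0)/2 = 26.00
Leader has first-mover advantage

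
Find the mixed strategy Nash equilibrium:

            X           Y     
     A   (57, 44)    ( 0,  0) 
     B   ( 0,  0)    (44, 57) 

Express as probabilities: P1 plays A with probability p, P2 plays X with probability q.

p = 0.5644, q = 0.4356

Work:
Find probabilities that make opponent indifferent:
P2 chooses q to make P1 indifferent between A and B
P1 chooses p to make P2 indifferent between X and Y
Mixed NE: P1 plays (A: 0.5644, B: 0.4356), P2 plays (X: 0.4356, Y: 0.5644)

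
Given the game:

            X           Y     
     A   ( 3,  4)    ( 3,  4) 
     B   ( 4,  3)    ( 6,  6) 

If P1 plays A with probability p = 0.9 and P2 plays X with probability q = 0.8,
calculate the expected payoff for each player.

E[P1] = 3.14, E[P2] = 3.96

Work:
E[P1] = p·q·π₁(A,X) + p·(1-q)·π₁(A,Y) + (1-p)·q·π₁(B,X) + (1-p)·(1-q)·π₁(B,Y)
= 0.9·0.8·3 + 0.9·0.2·3 + 0.1·0.8·4 + 0.1·0.2·6
= 3.14

E[P2] = 3.96 (similar calculation)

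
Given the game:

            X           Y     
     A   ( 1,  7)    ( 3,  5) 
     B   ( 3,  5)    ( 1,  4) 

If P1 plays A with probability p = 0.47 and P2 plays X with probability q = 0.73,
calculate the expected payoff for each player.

E[P1] = 2.0276, E[P2] = 5.5431

Work:
E[P1] = p·q·π₁(A,X) + p·(1-q)·π₁(A,Y) + (1-p)·q·π₁(B,X) + (1-p)·(1-q)·π₁(B,Y)
= 0.47·0.73·1 + 0.47·0.27·3 + 0.53·0.73·3 + 0.53·0.27·1
= 2.0276

E[P2] = 5.5431 (similar calculation)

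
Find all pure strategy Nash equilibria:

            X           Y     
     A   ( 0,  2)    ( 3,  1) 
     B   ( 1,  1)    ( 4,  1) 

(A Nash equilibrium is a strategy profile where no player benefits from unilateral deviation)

Nash equilibrium: (B, X), (B, Y)

Work:
Best responses:
  P1 vs X: payoffs [0, 1] → best response B (payoff 1)
  P1 vs Y: payoffs [3, 4] → best response B (payoff 4)
  P2 vs A: payoffs [2, 1] → best response X (payoff 2)
  P2 vs B: payoffs [1, 1] → best response X/Y (payoff 1)
Mutual best responses: (B,X), (B,Y) → Nash equilibria.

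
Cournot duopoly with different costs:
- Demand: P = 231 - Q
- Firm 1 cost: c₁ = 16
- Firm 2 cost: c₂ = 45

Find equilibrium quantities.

q₁* = 81.33, q₂* = 52.33

Work:
Reaction: q₁ = (231 - 16 - q₂)/2
Reaction: q₂ = (231 - 45 - q₁)/2
Solve simultaneously:
q₁* = (231 - 2×16 + 45)/3 = 81.33
q₂* = (231 - 2×45 + 16)/3 = 52.33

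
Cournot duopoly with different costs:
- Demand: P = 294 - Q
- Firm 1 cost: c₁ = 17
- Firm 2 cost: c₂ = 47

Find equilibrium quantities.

q₁* = 102.33, q₂* = 72.33

Work:
Reaction: q₁ = (294 - 17 - q₂)/2
Reaction: q₂ = (294 - 47 - q₁)/2
Solve simultaneously:
q₁* = (294 - 2×17 + 47)/3 = 102.33
q₂* = (294 - 2×47 + 17)/3 = 72.33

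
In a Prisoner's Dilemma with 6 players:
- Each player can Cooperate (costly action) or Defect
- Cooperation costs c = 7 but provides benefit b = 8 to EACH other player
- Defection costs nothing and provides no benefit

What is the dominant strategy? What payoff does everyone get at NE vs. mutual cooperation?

Dominant: Defect; NE payoff = 0; Coop payoff = 33

Work:
Defect dominates (saves cost c = 7, benefit to others is external)
NE: All defect → everyone gets 0
If all cooperate: each receives (5)×8 - 7 = 33
Social dilemma: 33 > 0 but NE gives 0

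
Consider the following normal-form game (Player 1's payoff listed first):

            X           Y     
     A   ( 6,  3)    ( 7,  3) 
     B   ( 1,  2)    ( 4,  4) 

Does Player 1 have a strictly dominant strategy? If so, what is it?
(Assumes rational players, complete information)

Yes, Player 1's strictly dominant strategy is A

Work:
A strategy strictly dominates another if it gives a strictly higher payoff against every opponent action. Compare each pair of P1's strategies column-by-column:
  A vs B: [6 vs 1, 7 vs 4] → A strictly dominates B
  B vs A: [1 vs 6, 4 vs 7] → B does not strictly dominate A (column X: 1 ≤ 6)
A strictly dominates every other strategy → strictly dominant.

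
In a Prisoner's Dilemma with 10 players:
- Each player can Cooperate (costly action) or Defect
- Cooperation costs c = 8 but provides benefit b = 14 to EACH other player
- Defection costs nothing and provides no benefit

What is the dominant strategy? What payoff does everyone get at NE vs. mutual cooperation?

Dominant: Defect; NE payoff = 0; Coop payoff = 118

Work:
Defect dominates (saves cost c = 8, benefit to others is external)
NE: All defect → everyone gets 0
If all cooperate: each receives (9)×14 - 8 = 118
Social dilemma: 118 > 0 but NE gives 0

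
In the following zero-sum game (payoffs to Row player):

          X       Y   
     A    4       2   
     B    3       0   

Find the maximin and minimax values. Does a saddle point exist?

Maximin = 2, Minimax = 2, Saddle: True

Work:
Row minimums: [2, 0] → maximin = 2
Column maximums: [4, 2] → minimax = 2
Saddle point exists! Game value = 2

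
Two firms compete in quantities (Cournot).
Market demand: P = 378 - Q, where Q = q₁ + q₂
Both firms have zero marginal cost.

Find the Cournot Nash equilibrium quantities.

q₁* = q₂* = 126.0; P* = 126.0

Work:
Profit: π_i = P·q_i = (a - q_i - q_j)·q_i
FOC: ∂π_i/∂q_i = a - 2q_i - q_j = 0
Reaction function: q_i = (378 - q_j)/2
Symmetry: q* = 378/3 = 126.0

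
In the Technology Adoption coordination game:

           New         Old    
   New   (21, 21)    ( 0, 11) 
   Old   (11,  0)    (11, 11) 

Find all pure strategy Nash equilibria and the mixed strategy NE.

Pure NE: (New, New) and (Old, Old); Mixed NE: p = 0.5238, q = 0.5238

Work:
Check pure NE:
(New, New): (21, 21) - no unilateral deviation beneficial
(Old, Old): (11, 11) - no unilateral deviation beneficial
Mixed NE: P1 plays New with p = 0.5238, P2 plays New with q = 0.5238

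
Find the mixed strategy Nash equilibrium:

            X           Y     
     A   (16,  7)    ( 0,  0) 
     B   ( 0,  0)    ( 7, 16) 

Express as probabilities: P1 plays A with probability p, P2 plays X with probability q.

p = 0.6957, q = 0.3043

Work:
Find probabilities that make opponent indifferent:
P2 chooses q to make P1 indifferent between A and B
P1 chooses p to make P2 indifferent between X and Y
Mixed NE: P1 plays (A: 0.6957, B: 0.3043), P2 plays (X: 0.3043, Y: 0.6957)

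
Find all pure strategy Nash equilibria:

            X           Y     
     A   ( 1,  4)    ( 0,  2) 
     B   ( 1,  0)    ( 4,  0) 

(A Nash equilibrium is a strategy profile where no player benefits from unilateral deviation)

Nash equilibrium: (A, X), (B, X), (B, Y)

Work:
Best responses:
  P1 vs X: payoffs [1, 1] → best response A/B (payoff 1)
  P1 vs Y: payoffs [0, 4] → best response B (payoff 4)
  P2 vs A: payoffs [4, 2] → best response X (payoff 4)
  P2 vs B: payoffs [0, 0] → best response X/Y (payoff 0)
Mutual best responses: (A,X), (B,X), (B,Y) → Nash equilibria.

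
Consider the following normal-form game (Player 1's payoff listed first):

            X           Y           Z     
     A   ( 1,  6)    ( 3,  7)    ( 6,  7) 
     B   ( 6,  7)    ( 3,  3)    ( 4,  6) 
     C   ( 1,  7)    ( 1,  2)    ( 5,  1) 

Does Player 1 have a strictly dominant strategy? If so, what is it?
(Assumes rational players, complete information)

No strictly dominant strategy exists for Player 1

Work:
A strategy strictly dominates another if it gives a strictly higher payoff against every opponent action. Compare each pair of P1's strategies column-by-column:
  A vs B: [1 vs 6, 3 vs 3, 6 vs 4] → A does not strictly dominate B (column X: 1 ≤ 6)
  A vs C: [1 vs 1, 3 vs 1, 6 vs 5] → A does not strictly dominate C (column X: 1 ≤ 1)
  B vs A: [6 vs 1, 3 vs 3, 4 vs 6] → B does not strictly dominate A (column Y: 3 ≤ 3)
  B vs C: [6 vs 1, 3 vs 1, 4 vs 5] → B does not strictly dominate C (column Z: 4 ≤ 5)
  C vs A: [1 vs 1, 1 vs 3, 5 vs 6] → C does not strictly dominate A (column X: 1 ≤ 1)
  C vs B: [1 vs 6, 1 vs 3, 5 vs 4] → C does not strictly dominate B (column X: 1 ≤ 6)
No single strategy strictly dominates all others → no strictly dominant strategy.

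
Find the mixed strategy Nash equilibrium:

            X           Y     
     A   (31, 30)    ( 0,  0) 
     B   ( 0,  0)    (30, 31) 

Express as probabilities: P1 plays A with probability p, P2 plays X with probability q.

p = 0.5082, q = 0.4918

Work:
Find probabilities that make opponent indifferent:
P2 chooses q to make P1 indifferent between A and B
P1 chooses p to make P2 indifferent between X and Y
Mixed NE: P1 plays (A: 0.5082, B: 0.4918), P2 plays (X: 0.4918, Y: 0.5082)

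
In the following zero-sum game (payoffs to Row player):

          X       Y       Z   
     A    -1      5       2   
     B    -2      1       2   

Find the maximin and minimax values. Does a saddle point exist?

Maximin = -1, Minimax = -1, Saddle: True

Work:
Row minimums: [-1, -2] → maximin = -1
Column maximums: [-1, 5, 2] → minimax = -1
Saddle point exists! Game value = -1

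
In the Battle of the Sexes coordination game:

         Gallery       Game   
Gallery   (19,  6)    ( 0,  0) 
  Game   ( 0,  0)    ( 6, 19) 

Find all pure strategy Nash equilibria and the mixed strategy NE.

Pure NE: (Gallery, Gallery) and (Game, Game); Mixed NE: p = 0.76, q = 0.24

Work:
Check pure NE:
(Gallery, Gallery): (19, 6) - no unilateral deviation beneficial
(Game, Game): (6, 19) - no unilateral deviation beneficial
Mixed NE: P1 plays Gallery with p = 0.76, P2 plays Gallery with q = 0.24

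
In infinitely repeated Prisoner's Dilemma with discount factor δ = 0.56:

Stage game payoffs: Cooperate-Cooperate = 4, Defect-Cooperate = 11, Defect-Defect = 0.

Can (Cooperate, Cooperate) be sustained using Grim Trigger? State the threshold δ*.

δ* = 0.6364; since δ = 0.56 < 0.6364, cooperation cannot be sustained

Work:
For Grim Trigger:
Cooperate forever: 4/(1-δ)
Defect then punished: 11 + 0·δ/(1-δ)
Need: 4/(1-δ) ≥ 11 + 0·δ/(1-δ)
Solving: δ ≥ (T-R)/(T-P) = (11-4)/(11-0) = 0.6364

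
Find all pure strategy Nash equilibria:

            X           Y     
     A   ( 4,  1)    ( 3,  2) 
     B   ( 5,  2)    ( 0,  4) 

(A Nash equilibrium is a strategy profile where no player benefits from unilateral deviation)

Nash equilibrium: (A, Y)

Work:
Best responses:
  P1 vs X: payoffs [4, 5] → best response B (payoff 5)
  P1 vs Y: payoffs [3, 0] → best response A (payoff 3)
  P2 vs A: payoffs [1, 2] → best response Y (payoff 2)
  P2 vs B: payoffs [2, 4] → best response Y (payoff 4)
Mutual best responses: (A,Y) → Nash equilibria.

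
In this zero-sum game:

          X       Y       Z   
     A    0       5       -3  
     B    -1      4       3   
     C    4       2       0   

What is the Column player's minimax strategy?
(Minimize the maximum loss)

Column should play Z, value = 3

Work:
Column player minimizes Row's maximum payoff:
Column X: max payoff to Row = 4
Column Y: max payoff to Row = 5
Column Z: max payoff to Row = 3
Minimum is 3, achieved by column Z.
Minimax strategy: Z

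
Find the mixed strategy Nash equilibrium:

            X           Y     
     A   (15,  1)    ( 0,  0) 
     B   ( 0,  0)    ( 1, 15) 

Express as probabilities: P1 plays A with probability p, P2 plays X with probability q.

p = 0.9375, q = 0.0625

Work:
Find probabilities that make opponent indifferent:
P2 chooses q to make P1 indifferent between A and B
P1 chooses p to make P2 indifferent between X and Y
Mixed NE: P1 plays (A: 0.9375, B: 0.0625), P2 plays (X: 0.0625, Y: 0.9375)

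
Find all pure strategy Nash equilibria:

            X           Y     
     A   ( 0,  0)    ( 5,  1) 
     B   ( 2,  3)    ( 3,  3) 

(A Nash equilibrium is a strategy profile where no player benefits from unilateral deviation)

Nash equilibrium: (A, Y), (B, X)

Work:
Best responses:
  P1 vs X: payoffs [0, 2] → best response B (payoff 2)
  P1 vs Y: payoffs [5, 3] → best response A (payoff 5)
  P2 vs A: payoffs [0, 1] → best response Y (payoff 1)
  P2 vs B: payoffs [3, 3] → best response X/Y (payoff 3)
Mutual best responses: (A,Y), (B,X) → Nash equilibria.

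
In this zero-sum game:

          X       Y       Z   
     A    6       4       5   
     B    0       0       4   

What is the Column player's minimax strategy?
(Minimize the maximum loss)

Column should play Y, value = 4

Work:
Column player minimizes Row's maximum payoff:
Column X: max payoff to Row = 6
Column Y: max payoff to Row = 4
Column Z: max payoff to Row = 5
Minimum is 4, achieved by column Y.
Minimax strategy: Y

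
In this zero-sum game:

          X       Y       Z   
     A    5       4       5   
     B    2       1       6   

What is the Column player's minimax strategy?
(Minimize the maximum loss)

Column should play Y, value = 4

Work:
Column player minimizes Row's maximum payoff:
Column X: max payoff to Row = 5
Column Y: max payoff to Row = 4
Column Z: max payoff to Row = 6
Minimum is 4, achieved by column Y.
Minimax strategy: Y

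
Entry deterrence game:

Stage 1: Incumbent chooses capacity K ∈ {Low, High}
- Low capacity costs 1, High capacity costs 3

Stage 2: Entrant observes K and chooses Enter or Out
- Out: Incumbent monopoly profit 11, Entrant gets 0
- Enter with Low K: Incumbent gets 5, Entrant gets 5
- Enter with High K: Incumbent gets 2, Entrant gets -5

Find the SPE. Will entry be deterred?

SPE: (High, Enter|Low, Out|High); Entry deterred. Incumbent net profit = 8

Work:
After Low K: Entrant enters (5 > 0)
After High K: Entrant stays out (-5 < 0)
Incumbent: Low → 5−1=4, High → 11−3=8
Incumbent chooses High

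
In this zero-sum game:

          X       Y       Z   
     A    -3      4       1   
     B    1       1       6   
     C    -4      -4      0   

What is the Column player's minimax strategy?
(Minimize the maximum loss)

Column should play X, value = 1

Work:
Column player minimizes Row's maximum payoff:
Column X: max payoff to Row = 1
Column Y: max payoff to Row = 4
Column Z: max payoff to Row = 6
Minimum is 1, achieved by column X.
Minimax strategy: X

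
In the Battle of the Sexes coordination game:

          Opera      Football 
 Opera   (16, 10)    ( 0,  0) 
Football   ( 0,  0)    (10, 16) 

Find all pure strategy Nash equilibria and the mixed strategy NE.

Pure NE: (Opera, Opera) and (Football, Football); Mixed NE: p = 0.6154, q = 0.3846

Work:
Check pure NE:
(Opera, Opera): (16, 10) - no unilateral deviation beneficial
(Football, Football): (10, 16) - no unilateral deviation beneficial
Mixed NE: P1 plays Opera with p = 0.6154, P2 plays Opera with q = 0.3846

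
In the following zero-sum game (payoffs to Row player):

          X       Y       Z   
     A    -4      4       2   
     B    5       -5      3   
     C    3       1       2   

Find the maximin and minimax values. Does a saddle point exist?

Maximin = 1, Minimax = 3, Saddle: False

Work:
Row minimums: [-4, -5, 1] → maximin = 1
Column maximums: [5, 4, 3] → minimax = 3
No saddle point (maximin ≠ minimax). Mixed strategy needed.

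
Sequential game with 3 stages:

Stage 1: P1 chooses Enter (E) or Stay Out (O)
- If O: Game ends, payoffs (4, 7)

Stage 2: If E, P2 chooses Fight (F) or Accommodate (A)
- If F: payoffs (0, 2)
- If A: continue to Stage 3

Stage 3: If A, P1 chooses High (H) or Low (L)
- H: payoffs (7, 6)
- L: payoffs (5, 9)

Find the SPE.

SPE: (E, A, H); Outcome (7, 6)

Work:
Stage 3: P1 chooses H (7 vs 5)
Stage 2: P2: F->2, A->6 (anticipating H). Choose A
Stage 1: P1: O->4, E->7 (anticipating A, H). Choose E
SPE path: E -> A -> H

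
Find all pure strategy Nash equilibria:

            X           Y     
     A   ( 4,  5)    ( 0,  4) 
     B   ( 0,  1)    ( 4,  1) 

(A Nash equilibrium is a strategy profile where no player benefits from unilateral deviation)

Nash equilibrium: (A, X), (B, Y)

Work:
Best responses:
  P1 vs X: payoffs [4, 0] → best response A (payoff 4)
  P1 vs Y: payoffs [0, 4] → best response B (payoff 4)
  P2 vs A: payoffs [5, 4] → best response X (payoff 5)
  P2 vs B: payoffs [1, 1] → best response X/Y (payoff 1)
Mutual best responses: (A,X), (B,Y) → Nash equilibria.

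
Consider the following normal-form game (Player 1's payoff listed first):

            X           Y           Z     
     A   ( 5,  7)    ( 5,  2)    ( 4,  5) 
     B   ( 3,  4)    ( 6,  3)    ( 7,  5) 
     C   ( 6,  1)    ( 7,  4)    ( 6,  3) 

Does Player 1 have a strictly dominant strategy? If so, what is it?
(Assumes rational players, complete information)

No strictly dominant strategy exists for Player 1

Work:
A strategy strictly dominates another if it gives a strictly higher payoff against every opponent action. Compare each pair of P1's strategies column-by-column:
  A vs B: [5 vs 3, 5 vs 6, 4 vs 7] → A does not strictly dominate B (column Y: 5 ≤ 6)
  A vs C: [5 vs 6, 5 vs 7, 4 vs 6] → A does not strictly dominate C (column X: 5 ≤ 6)
  B vs A: [3 vs 5, 6 vs 5, 7 vs 4] → B does not strictly dominate A (column X: 3 ≤ 5)
  B vs C: [3 vs 6, 6 vs 7, 7 vs 6] → B does not strictly dominate C (column X: 3 ≤ 6)
  C vs A: [6 vs 5, 7 vs 5, 6 vs 4] → C strictly dominates A
  C vs B: [6 vs 3, 7 vs 6, 6 vs 7] → C does not strictly dominate B (column Z: 6 ≤ 7)
No single strategy strictly dominates all others → no strictly dominant strategy.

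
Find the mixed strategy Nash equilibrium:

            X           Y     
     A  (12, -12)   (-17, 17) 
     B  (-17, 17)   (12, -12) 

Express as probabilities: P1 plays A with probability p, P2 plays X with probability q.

p = 0.5, q = 0.5

Work:
Find probabilities that make opponent indifferent:
P2 chooses q to make P1 indifferent between A and B
P1 chooses p to make P2 indifferent between X and Y
Mixed NE: P1 plays (A: 0.5, B: 0.5), P2 plays (X: 0.5, Y: 0.5)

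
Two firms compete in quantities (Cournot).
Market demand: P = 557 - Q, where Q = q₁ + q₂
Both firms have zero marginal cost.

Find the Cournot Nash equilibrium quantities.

q₁* = q₂* = 185.67; P* = 185.67

Work:
Profit: π_i = P·q_i = (a - q_i - q_j)·q_i
FOC: ∂π_i/∂q_i = a - 2q_i - q_j = 0
Reaction function: q_i = (557 - q_j)/2
Symmetry: q* = 557/3 = 185.67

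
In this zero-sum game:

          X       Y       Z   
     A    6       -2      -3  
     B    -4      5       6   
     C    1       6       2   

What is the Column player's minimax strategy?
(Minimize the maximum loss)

Column should play X or Y or Z (all achieve the minimum), value = 6

Work:
Column player minimizes Row's maximum payoff:
Column X: max payoff to Row = 6
Column Y: max payoff to Row = 6
Column Z: max payoff to Row = 6
Minimum is 6, achieved by columns X, Y, Z (tied).
Each of X or Y or Z is a minimax strategy.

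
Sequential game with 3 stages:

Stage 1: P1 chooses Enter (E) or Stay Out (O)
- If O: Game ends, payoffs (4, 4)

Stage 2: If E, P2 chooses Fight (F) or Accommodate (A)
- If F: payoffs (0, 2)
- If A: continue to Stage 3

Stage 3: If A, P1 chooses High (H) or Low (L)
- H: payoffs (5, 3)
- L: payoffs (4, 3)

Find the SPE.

SPE: (E, A, H); Outcome (5, 3)

Work:
Stage 3: P1 chooses H (5 vs 4)
Stage 2: P2: F->2, A->3 (anticipating H). Choose A
Stage 1: P1: O->4, E->5 (anticipating A, H). Choose E
SPE path: E -> A -> H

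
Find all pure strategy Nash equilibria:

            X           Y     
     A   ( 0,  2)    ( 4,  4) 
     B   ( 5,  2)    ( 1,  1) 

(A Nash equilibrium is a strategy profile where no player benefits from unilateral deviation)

Nash equilibrium: (A, Y), (B, X)

Work:
Best responses:
  P1 vs X: payoffs [0, 5] → best response B (payoff 5)
  P1 vs Y: payoffs [4, 1] → best response A (payoff 4)
  P2 vs A: payoffs [2, 4] → best response Y (payoff 4)
  P2 vs B: payoffs [2, 1] → best response X (payoff 2)
Mutual best responses: (A,Y), (B,X) → Nash equilibria.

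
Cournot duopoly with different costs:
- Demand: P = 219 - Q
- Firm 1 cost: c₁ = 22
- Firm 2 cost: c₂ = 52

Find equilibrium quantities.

q₁* = 75.67, q₂* = 45.67

Work:
Reaction: q₁ = (219 - 22 - q₂)/2
Reaction: q₂ = (219 - 52 - q₁)/2
Solve simultaneously:
q₁* = (219 - 2×22 + 52)/3 = 75.67
q₂* = (219 - 2×52 + 22)/3 = 45.67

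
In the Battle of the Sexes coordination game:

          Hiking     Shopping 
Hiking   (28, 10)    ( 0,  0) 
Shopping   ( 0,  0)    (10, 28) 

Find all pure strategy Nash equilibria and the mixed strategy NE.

Pure NE: (Hiking, Hiking) and (Shopping, Shopping); Mixed NE: p = 0.7368, q = 0.2632

Work:
Check pure NE:
(Hiking, Hiking): (28, 10) - no unilateral deviation beneficial
(Shopping, Shopping): (10, 28) - no unilateral deviation beneficial
Mixed NE: P1 plays Hiking with p = 0.7368, P2 plays Hiking with q = 0.2632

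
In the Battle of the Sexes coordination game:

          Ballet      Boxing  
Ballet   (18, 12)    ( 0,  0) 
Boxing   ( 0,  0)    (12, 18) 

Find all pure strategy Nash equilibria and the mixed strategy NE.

Pure NE: (Ballet, Ballet) and (Boxing, Boxing); Mixed NE: p = 0.6, q = 0.4

Work:
Check pure NE:
(Ballet, Ballet): (18, 12) - no unilateral deviation beneficial
(Boxing, Boxing): (12, 18) - no unilateral deviation beneficial
Mixed NE: P1 plays Ballet with p = 0.6, P2 plays Ballet with q = 0.4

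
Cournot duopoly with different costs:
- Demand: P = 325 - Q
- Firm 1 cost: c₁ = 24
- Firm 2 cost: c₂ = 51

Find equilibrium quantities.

q₁* = 109.33, q₂* = 82.33

Work:
Reaction: q₁ = (325 - 24 - q₂)/2
Reaction: q₂ = (325 - 51 - q₁)/2
Solve simultaneously:
q₁* = (325 - 2×24 + 51)/3 = 109.33
q₂* = (325 - 2×51 + 24)/3 = 82.33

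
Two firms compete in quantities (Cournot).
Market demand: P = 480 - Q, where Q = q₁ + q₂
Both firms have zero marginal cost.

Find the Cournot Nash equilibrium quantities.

q₁* = q₂* = 160.0; P* = 160.0

Work:
Profit: π_i = P·q_i = (a - q_i - q_j)·q_i
FOC: ∂π_i/∂q_i = a - 2q_i - q_j = 0
Reaction function: q_i = (480 - q_j)/2
Symmetry: q* = 480/3 = 160.0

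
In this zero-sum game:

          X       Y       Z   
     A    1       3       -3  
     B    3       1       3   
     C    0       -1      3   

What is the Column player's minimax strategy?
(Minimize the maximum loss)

Column should play X or Y or Z (all achieve the minimum), value = 3

Work:
Column player minimizes Row's maximum payoff:
Column X: max payoff to Row = 3
Column Y: max payoff to Row = 3
Column Z: max payoff to Row = 3
Minimum is 3, achieved by columns X, Y, Z (tied).
Each of X or Y or Z is a minimax strategy.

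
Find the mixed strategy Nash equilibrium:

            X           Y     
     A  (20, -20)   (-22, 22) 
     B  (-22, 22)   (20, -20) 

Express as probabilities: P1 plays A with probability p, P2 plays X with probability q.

p = 0.5, q = 0.5

Work:
Find probabilities that make opponent indifferent:
P2 chooses q to make P1 indifferent between A and B
P1 chooses p to make P2 indifferent between X and Y
Mixed NE: P1 plays (A: 0.5, B: 0.5), P2 plays (X: 0.5, Y: 0.5)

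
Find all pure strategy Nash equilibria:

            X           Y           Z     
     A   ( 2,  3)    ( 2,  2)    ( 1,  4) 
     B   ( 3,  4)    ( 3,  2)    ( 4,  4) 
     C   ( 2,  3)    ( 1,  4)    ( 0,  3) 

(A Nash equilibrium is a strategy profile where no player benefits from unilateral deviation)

Nash equilibrium: (B, X), (B, Z)

Work:
Best responses:
  P1 vs X: payoffs [2, 3, 2] → best response B (payoff 3)
  P1 vs Y: payoffs [2, 3, 1] → best response B (payoff 3)
  P1 vs Z: payoffs [1, 4, 0] → best response B (payoff 4)
  P2 vs A: payoffs [3, 2, 4] → best response Z (payoff 4)
  P2 vs B: payoffs [4, 2, 4] → best response X/Z (payoff 4)
  P2 vs C: payoffs [3, 4, 3] → best response Y (payoff 4)
Mutual best responses: (B,X), (B,Z) → Nash equilibria.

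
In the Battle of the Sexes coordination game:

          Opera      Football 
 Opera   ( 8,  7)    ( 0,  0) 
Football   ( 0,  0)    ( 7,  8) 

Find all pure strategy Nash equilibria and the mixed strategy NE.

Pure NE: (Opera, Opera) and (Football, Football); Mixed NE: p = 0.5333, q = 0.4667

Work:
Check pure NE:
(Opera, Opera): (8, 7) - no unilateral deviation beneficial
(Football, Football): (7, 8) - no unilateral deviation beneficial
Mixed NE: P1 plays Opera with p = 0.5333, P2 plays Opera with q = 0.4667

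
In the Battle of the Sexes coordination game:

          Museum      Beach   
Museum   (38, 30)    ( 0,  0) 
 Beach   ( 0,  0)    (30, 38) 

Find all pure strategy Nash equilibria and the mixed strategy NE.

Pure NE: (Museum, Museum) and (Beach, Beach); Mixed NE: p = 0.5588, q = 0.4412

Work:
Check pure NE:
(Museum, Museum): (38, 30) - no unilateral deviation beneficial
(Beach, Beach): (30, 38) - no unilateral deviation beneficial
Mixed NE: P1 plays Museum with p = 0.5588, P2 plays Museum with q = 0.4412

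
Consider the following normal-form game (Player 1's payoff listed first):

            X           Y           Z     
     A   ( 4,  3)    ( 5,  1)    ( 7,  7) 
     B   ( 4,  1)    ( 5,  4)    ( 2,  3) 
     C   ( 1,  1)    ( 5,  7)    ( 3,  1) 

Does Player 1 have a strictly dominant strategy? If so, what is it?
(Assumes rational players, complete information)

No strictly dominant strategy exists for Player 1

Work:
A strategy strictly dominates another if it gives a strictly higher payoff against every opponent action. Compare each pair of P1's strategies column-by-column:
  A vs B: [4 vs 4, 5 vs 5, 7 vs 2] → A does not strictly dominate B (column X: 4 ≤ 4)
  A vs C: [4 vs 1, 5 vs 5, 7 vs 3] → A does not strictly dominate C (column Y: 5 ≤ 5)
  B vs A: [4 vs 4, 5 vs 5, 2 vs 7] → B does not strictly dominate A (column X: 4 ≤ 4)
  B vs C: [4 vs 1, 5 vs 5, 2 vs 3] → B does not strictly dominate C (column Y: 5 ≤ 5)
  C vs A: [1 vs 4, 5 vs 5, 3 vs 7] → C does not strictly dominate A (column X: 1 ≤ 4)
  C vs B: [1 vs 4, 5 vs 5, 3 vs 2] → C does not strictly dominate B (column X: 1 ≤ 4)
No single strategy strictly dominates all others → no strictly dominant strategy.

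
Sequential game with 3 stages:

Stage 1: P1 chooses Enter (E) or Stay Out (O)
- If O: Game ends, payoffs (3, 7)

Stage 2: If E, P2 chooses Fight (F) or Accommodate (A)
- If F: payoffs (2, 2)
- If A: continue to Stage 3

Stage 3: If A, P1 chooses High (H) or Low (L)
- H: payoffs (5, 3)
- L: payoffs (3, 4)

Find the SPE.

SPE: (E, A, H); Outcome (5, 3)

Work:
Stage 3: P1 chooses H (5 vs 3)
Stage 2: P2: F->2, A->3 (anticipating H). Choose A
Stage 1: P1: O->3, E->5 (anticipating A, H). Choose E
SPE path: E -> A -> H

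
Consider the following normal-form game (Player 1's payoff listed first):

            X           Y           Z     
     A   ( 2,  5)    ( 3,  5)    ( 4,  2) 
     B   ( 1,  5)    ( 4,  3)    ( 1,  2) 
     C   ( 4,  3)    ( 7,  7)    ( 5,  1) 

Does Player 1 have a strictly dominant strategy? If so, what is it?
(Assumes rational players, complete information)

Yes, Player 1's strictly dominant strategy is C

Work:
A strategy strictly dominates another if it gives a strictly higher payoff against every opponent action. Compare each pair of P1's strategies column-by-column:
  A vs B: [2 vs 1, 3 vs 4, 4 vs 1] → A does not strictly dominate B (column Y: 3 ≤ 4)
  A vs C: [2 vs 4, 3 vs 7, 4 vs 5] → A does not strictly dominate C (column X: 2 ≤ 4)
  B vs A: [1 vs 2, 4 vs 3, 1 vs 4] → B does not strictly dominate A (column X: 1 ≤ 2)
  B vs C: [1 vs 4, 4 vs 7, 1 vs 5] → B does not strictly dominate C (column X: 1 ≤ 4)
  C vs A: [4 vs 2, 7 vs 3, 5 vs 4] → C strictly dominates A
  C vs B: [4 vs 1, 7 vs 4, 5 vs 1] → C strictly dominates B
C strictly dominates every other strategy → strictly dominant.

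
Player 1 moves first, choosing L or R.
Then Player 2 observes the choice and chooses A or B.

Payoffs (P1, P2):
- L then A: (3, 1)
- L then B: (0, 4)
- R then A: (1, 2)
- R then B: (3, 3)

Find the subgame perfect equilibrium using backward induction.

P1 plays R, P2 plays B after L and B after R; Payoff (3, 3)

Work:
Backward induction:
After L: P2 chooses B → P1 gets 0
After R: P2 chooses B → P1 gets 3
P1 chooses R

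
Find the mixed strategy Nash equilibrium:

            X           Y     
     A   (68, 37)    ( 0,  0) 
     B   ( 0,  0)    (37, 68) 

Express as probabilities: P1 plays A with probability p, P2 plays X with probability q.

p = 0.6476, q = 0.3524

Work:
Find probabilities that make opponent indifferent:
P2 chooses q to make P1 indifferent between A and B
P1 chooses p to make P2 indifferent between X and Y
Mixed NE: P1 plays (A: 0.6476, B: 0.3524), P2 plays (X: 0.3524, Y: 0.6476)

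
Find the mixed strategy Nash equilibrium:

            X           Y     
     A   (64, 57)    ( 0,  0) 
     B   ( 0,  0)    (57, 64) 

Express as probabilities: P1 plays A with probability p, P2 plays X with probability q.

p = 0.5289, q = 0.4711

Work:
Find probabilities that make opponent indifferent:
P2 chooses q to make P1 indifferent between A and B
P1 chooses p to make P2 indifferent between X and Y
Mixed NE: P1 plays (A: 0.5289, B: 0.4711), P2 plays (X: 0.4711, Y: 0.5289)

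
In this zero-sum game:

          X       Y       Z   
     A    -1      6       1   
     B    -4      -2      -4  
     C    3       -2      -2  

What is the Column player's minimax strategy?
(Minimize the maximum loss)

Column should play Z, value = 1

Work:
Column player minimizes Row's maximum payoff:
Column X: max payoff to Row = 3
Column Y: max payoff to Row = 6
Column Z: max payoff to Row = 1
Minimum is 1, achieved by column Z.
Minimax strategy: Z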